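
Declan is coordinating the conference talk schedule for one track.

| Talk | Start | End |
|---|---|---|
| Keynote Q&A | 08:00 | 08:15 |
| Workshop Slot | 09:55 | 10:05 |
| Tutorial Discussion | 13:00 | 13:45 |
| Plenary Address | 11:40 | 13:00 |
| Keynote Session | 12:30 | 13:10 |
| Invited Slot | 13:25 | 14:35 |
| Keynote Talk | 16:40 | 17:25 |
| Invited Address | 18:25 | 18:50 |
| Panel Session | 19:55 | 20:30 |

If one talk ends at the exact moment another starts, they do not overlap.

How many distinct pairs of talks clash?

3

Sorted by start: Keynote Q&A, Workshop Slot, Plenary Address, Keynote Session, Tutorial Discussion, Invited Slot, Keynote Talk, Invited Address, Panel Session.
Workshop Slot starts after Keynote Q&A ends — done with Keynote Q&A.
Plenary Address starts after Workshop Slot ends — done with Workshop Slot.
Keynote Session starts before Plenary Address ends → Plenary Address and Keynote Session overlap.
Tutorial Discussion starts exactly when Plenary Address ends (back-to-back, no overlap) — done with Plenary Address.
Tutorial Discussion starts before Keynote Session ends → Keynote Session and Tutorial Discussion overlap.
Invited Slot starts after Keynote Session ends — done with Keynote Session.
Invited Slot starts before Tutorial Discussion ends → Tutorial Discussion and Invited Slot overlap.
Keynote Talk starts after Tutorial Discussion ends — done with Tutorial Discussion.
Keynote Talk starts after Invited Slot ends — done with Invited Slot.
Invited Address starts after Keynote Talk ends — done with Keynote Talk.
Panel Session starts after Invited Address ends.
Overlapping pairs: Invited Slot & Tutorial Discussion, Keynote Session & Plenary Address, Keynote Session & Tutorial Discussion — 3 in total.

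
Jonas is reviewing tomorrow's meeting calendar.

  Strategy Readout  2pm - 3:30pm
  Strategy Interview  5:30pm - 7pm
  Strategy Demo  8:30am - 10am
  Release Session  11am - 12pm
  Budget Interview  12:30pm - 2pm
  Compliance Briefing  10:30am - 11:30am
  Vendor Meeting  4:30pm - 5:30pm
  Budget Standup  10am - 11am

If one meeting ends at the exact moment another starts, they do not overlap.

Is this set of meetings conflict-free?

Sorted by start: Strategy Demo, Budget Standup, Compliance Briefing, Release Session, Budget Interview, Strategy Readout, Vendor Meeting, Strategy Interview.
Budget Standup starts exactly when Strategy Demo ends (back-to-back, no overlap), so Strategy Demo has no further overlaps.
Compliance Briefing starts before Budget Standup ends → Budget Standup and Compliance Briefing overlap.
That's a conflict, so the schedule is not conflict-free.

No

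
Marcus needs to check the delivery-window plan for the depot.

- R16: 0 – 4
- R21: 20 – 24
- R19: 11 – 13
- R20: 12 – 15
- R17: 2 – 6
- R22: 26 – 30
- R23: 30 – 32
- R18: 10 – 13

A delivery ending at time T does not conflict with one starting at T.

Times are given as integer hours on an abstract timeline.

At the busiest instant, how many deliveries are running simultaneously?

Sweep the timeline, counting +1 at each start and −1 at each end (ends before starts at a tie):
0 start R16 → 1
2 start R17 → 2
4 end R16 → 1
6 end R17 → 0
10 start R18 → 1
11 start R19 → 2
12 start R20 → 3
13 end R18 → 2
13 end R19 → 1
15 end R20 → 0
20 start R21 → 1
24 end R21 → 0
26 start R22 → 1
30 end R22 → 0
30 start R23 → 1
32 end R23 → 0
Peak is 3, at 12 (R18, R19, R20).

3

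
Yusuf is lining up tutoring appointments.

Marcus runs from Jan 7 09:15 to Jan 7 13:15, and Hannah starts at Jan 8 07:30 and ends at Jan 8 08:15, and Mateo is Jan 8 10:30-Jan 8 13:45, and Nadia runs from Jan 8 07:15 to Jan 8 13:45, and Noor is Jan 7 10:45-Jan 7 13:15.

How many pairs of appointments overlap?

Sorted by start: Marcus, Noor, Nadia, Hannah, Mateo.
Noor starts before Marcus ends → Marcus and Noor overlap.
Nadia starts after Marcus ends; Marcus is clear from here.
Nadia starts after Noor ends; Noor is clear from here.
Hannah starts before Nadia ends → Nadia and Hannah overlap.
Mateo starts before Nadia ends → Nadia and Mateo overlap.
Mateo starts after Hannah ends.
Overlapping pairs: Hannah & Nadia, Marcus & Noor, Mateo & Nadia — 3 in total.

3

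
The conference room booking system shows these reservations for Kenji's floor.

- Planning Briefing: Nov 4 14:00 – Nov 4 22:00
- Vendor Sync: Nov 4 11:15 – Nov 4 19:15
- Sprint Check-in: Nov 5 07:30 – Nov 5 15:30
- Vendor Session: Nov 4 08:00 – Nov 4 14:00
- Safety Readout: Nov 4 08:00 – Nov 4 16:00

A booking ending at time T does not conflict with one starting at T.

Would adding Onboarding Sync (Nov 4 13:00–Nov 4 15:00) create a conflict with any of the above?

Yes — it overlaps Planning Briefing, Safety Readout, Vendor Session, Vendor Sync

Vendor Session: starts Nov 4 08:00 before Onboarding Sync ends Nov 4 15:00, and ends Nov 4 14:00 after Onboarding Sync starts Nov 4 13:00 → overlap.
Safety Readout: starts Nov 4 08:00 before Onboarding Sync ends Nov 4 15:00, and ends Nov 4 16:00 after Onboarding Sync starts Nov 4 13:00 → overlap.
Vendor Sync: starts Nov 4 11:15 before Onboarding Sync ends Nov 4 15:00, and ends Nov 4 19:15 after Onboarding Sync starts Nov 4 13:00 → overlap.
Planning Briefing: starts Nov 4 14:00 before Onboarding Sync ends Nov 4 15:00, and ends Nov 4 22:00 after Onboarding Sync starts Nov 4 13:00 → overlap.
Sprint Check-in: starts Nov 5 07:30 at or after Onboarding Sync ends Nov 4 15:00 → clear.
Onboarding Sync overlaps Vendor Session, Safety Readout, Vendor Sync, Planning Briefing.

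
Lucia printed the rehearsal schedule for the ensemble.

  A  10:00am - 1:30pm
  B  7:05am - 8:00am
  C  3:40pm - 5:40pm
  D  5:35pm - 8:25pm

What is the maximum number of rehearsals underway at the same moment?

Sort all start/end points and keep a running count:
7:05am start B → 1
8:00am end B → 0
10:00am start A → 1
1:30pm end A → 0
3:40pm start C → 1
5:35pm start D → 2
5:40pm end C → 1
8:25pm end D → 0
Peak is 2, at 5:35pm (C, D).

2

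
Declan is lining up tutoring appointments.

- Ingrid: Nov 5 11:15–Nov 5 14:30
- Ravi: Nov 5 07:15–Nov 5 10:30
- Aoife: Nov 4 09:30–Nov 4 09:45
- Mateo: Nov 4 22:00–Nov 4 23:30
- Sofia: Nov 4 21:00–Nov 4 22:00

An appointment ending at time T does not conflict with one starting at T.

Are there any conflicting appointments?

No

Check each pair: they overlap iff neither finishes before the other starts.
Sorted by start: Aoife, Sofia, Mateo, Ravi, Ingrid.
Sofia starts after Aoife ends, so Aoife has no further overlaps.
Mateo starts exactly when Sofia ends (back-to-back, no overlap), so Sofia has no further overlaps.
Ravi starts after Mateo ends, so Mateo has no further overlaps.
Ingrid starts after Ravi ends.
Every pair is clear; the schedule has no overlaps.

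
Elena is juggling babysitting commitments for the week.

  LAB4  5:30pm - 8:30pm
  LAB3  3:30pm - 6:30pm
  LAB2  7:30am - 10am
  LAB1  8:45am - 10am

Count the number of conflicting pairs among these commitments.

Sorted by start: LAB2, LAB1, LAB3, LAB4.
LAB1 starts before LAB2 ends → LAB2 and LAB1 overlap.
LAB3 starts after LAB2 ends; LAB2 is clear from here.
LAB3 starts after LAB1 ends; LAB1 is clear from here.
LAB4 starts before LAB3 ends → LAB3 and LAB4 overlap.
Overlapping pairs: LAB1 & LAB2, LAB3 & LAB4 — 2 in total.

2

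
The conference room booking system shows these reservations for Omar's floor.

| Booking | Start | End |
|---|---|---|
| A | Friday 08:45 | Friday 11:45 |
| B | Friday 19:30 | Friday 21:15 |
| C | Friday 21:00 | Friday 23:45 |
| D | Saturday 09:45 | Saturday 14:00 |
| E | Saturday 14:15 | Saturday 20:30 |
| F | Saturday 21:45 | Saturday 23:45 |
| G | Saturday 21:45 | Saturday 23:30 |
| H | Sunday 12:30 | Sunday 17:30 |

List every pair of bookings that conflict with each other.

B & C, F & G

Sorted by start: A, B, C, D, E, F, G, H.
B starts after A ends — done with A.
C starts before B ends → B and C overlap.
D starts after B ends — done with B.
D starts after C ends — done with C.
E starts after D ends — done with D.
F starts after E ends — done with E.
G starts before F ends → F and G overlap.
H starts after F ends.
H starts after G ends.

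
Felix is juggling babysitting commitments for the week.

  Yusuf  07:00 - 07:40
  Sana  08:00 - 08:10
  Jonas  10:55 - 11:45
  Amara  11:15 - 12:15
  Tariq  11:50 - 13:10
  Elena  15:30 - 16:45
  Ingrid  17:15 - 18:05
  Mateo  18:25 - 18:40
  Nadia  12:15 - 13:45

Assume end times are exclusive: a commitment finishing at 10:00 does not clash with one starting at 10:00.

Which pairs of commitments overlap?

Check each pair: they overlap iff neither finishes before the other starts.
Sorted by start: Yusuf, Sana, Jonas, Amara, Tariq, Nadia, Elena, Ingrid, Mateo.
Sana starts after Yusuf ends, so nothing later overlaps Yusuf either.
Jonas starts after Sana ends, so nothing later overlaps Sana either.
Amara starts before Jonas ends → Jonas and Amara overlap.
Tariq starts after Jonas ends, so nothing later overlaps Jonas either.
Tariq starts before Amara ends → Amara and Tariq overlap.
Nadia starts exactly when Amara ends (back-to-back, no overlap), so nothing later overlaps Amara either.
Nadia starts before Tariq ends → Tariq and Nadia overlap.
Elena starts after Tariq ends, so nothing later overlaps Tariq either.
Elena starts after Nadia ends, so nothing later overlaps Nadia either.
Ingrid starts after Elena ends, so nothing later overlaps Elena either.
Mateo starts after Ingrid ends.

Amara & Jonas, Amara & Tariq, Nadia & Tariq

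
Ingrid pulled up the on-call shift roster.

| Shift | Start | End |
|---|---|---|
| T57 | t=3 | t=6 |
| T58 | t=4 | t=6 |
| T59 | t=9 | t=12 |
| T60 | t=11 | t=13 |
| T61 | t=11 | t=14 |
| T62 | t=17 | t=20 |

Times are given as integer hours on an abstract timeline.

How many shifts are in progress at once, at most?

Walk through starts and ends in time order (an end at T is processed before a start at T):
t=3 start T57 → 1
t=4 start T58 → 2
t=6 end T57 → 1
t=6 end T58 → 0
t=9 start T59 → 1
t=11 start T60 → 2
t=11 start T61 → 3
t=12 end T59 → 2
t=13 end T60 → 1
t=14 end T61 → 0
t=17 start T62 → 1
t=20 end T62 → 0
Peak is 3, at t=11 (T59, T60, T61).

3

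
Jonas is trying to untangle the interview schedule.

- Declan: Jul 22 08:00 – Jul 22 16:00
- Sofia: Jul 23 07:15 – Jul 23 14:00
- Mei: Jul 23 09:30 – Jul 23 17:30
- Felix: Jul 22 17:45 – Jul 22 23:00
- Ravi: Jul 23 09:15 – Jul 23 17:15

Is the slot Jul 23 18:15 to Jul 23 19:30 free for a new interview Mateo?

Declan: ends Jul 22 16:00 at or before Mateo starts Jul 23 18:15 → clear.
Felix: ends Jul 22 23:00 at or before Mateo starts Jul 23 18:15 → clear.
Sofia: ends Jul 23 14:00 at or before Mateo starts Jul 23 18:15 → clear.
Ravi: ends Jul 23 17:15 at or before Mateo starts Jul 23 18:15 → clear.
Mei: ends Jul 23 17:30 at or before Mateo starts Jul 23 18:15 → clear.

Yes — the slot is free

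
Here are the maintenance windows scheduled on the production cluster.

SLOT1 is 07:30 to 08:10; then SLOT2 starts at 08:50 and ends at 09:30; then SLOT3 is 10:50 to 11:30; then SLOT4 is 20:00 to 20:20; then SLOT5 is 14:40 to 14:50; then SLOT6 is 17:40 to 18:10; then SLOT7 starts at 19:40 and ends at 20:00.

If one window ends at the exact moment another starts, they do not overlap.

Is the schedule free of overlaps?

Yes

Sorted by start: SLOT1, SLOT2, SLOT3, SLOT5, SLOT6, SLOT7, SLOT4.
SLOT2 starts after SLOT1 ends — done with SLOT1.
SLOT3 starts after SLOT2 ends — done with SLOT2.
SLOT5 starts after SLOT3 ends — done with SLOT3.
SLOT6 starts after SLOT5 ends — done with SLOT5.
SLOT7 starts after SLOT6 ends — done with SLOT6.
SLOT4 starts exactly when SLOT7 ends (back-to-back, no overlap).
Every pair is clear; the schedule has no overlaps.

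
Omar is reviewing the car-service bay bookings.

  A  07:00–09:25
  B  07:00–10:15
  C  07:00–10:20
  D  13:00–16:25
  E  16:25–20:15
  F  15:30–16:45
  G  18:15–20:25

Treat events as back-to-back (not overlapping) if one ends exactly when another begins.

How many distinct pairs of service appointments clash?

6

Two intervals overlap when each starts before the other ends.
Sorted by start: A, B, C, D, F, E, G.
B starts before A ends → A and B overlap.
C starts before A ends → A and C overlap.
D starts after A ends; A is clear from here.
C starts before B ends → B and C overlap.
D starts after B ends; B is clear from here.
D starts after C ends; C is clear from here.
F starts before D ends → D and F overlap.
E starts exactly when D ends (back-to-back, no overlap); D is clear from here.
E starts before F ends → F and E overlap.
G starts after F ends.
G starts before E ends → E and G overlap.
Overlapping pairs: A & B, A & C, B & C, D & F, E & F, E & G — 6 in total.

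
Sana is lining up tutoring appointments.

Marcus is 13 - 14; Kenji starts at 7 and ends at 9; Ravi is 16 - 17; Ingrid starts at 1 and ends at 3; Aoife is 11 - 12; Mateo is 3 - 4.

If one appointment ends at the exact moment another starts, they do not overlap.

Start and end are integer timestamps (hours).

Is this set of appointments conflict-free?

Sorted by start: Ingrid, Mateo, Kenji, Aoife, Marcus, Ravi.
Mateo starts exactly when Ingrid ends (back-to-back, no overlap), so Ingrid has no further overlaps.
Kenji starts after Mateo ends, so Mateo has no further overlaps.
Aoife starts after Kenji ends, so Kenji has no further overlaps.
Marcus starts after Aoife ends, so Aoife has no further overlaps.
Ravi starts after Marcus ends.
Every pair is clear; the schedule has no overlaps.

Yes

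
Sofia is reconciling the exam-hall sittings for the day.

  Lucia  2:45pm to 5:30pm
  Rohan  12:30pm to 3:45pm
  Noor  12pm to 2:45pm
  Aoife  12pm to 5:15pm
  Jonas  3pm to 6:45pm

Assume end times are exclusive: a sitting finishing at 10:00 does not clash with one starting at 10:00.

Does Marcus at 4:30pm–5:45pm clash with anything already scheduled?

Noor: ends 2:45pm at or before Marcus starts 4:30pm → clear.
Aoife: starts 12pm before Marcus ends 5:45pm, and ends 5:15pm after Marcus starts 4:30pm → overlap.
Rohan: ends 3:45pm at or before Marcus starts 4:30pm → clear.
Lucia: starts 2:45pm before Marcus ends 5:45pm, and ends 5:30pm after Marcus starts 4:30pm → overlap.
Jonas: starts 3pm before Marcus ends 5:45pm, and ends 6:45pm after Marcus starts 4:30pm → overlap.
Marcus overlaps Aoife, Jonas, Lucia.

Yes — it overlaps Aoife, Jonas, Lucia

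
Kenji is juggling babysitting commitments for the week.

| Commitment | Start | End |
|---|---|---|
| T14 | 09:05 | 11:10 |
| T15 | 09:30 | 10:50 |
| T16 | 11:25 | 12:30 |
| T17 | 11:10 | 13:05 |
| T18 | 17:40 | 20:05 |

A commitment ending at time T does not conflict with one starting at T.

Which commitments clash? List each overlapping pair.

Two intervals overlap when each starts before the other ends.
Sorted by start: T14, T15, T17, T16, T18.
T15 starts before T14 ends → T14 and T15 overlap.
T17 starts exactly when T14 ends (back-to-back, no overlap); T14 is clear from here.
T17 starts after T15 ends; T15 is clear from here.
T16 starts before T17 ends → T17 and T16 overlap.
T18 starts after T17 ends.
T18 starts after T16 ends.

T14 & T15, T16 & T17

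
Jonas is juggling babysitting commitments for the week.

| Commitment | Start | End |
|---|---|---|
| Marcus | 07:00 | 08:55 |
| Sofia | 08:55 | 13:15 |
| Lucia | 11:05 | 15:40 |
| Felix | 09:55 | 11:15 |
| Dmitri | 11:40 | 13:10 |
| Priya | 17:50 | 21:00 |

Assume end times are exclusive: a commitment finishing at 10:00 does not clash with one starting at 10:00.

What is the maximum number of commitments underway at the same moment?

Sort all start/end points and keep a running count:
07:00 start Marcus → 1
08:55 end Marcus → 0
08:55 start Sofia → 1
09:55 start Felix → 2
11:05 start Lucia → 3
11:15 end Felix → 2
11:40 start Dmitri → 3
13:10 end Dmitri → 2
13:15 end Sofia → 1
15:40 end Lucia → 0
17:50 start Priya → 1
21:00 end Priya → 0
Peak is 3, at 11:05 (Felix, Lucia, Sofia).

3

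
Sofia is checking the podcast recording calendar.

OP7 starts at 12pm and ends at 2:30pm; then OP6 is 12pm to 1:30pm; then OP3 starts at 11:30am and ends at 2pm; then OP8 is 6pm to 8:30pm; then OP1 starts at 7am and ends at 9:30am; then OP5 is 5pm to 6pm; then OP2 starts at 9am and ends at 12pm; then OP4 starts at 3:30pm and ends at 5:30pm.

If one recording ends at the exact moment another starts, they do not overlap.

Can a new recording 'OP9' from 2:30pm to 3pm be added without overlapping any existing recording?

Yes — the slot is free

OP1: ends 9:30am at or before OP9 starts 2:30pm → clear.
OP2: ends 12pm at or before OP9 starts 2:30pm → clear.
OP3: ends 2pm at or before OP9 starts 2:30pm → clear.
OP6: ends 1:30pm at or before OP9 starts 2:30pm → clear.
OP7: ends 2:30pm at or before OP9 starts 2:30pm → clear.
OP4: starts 3:30pm at or after OP9 ends 3pm → clear.
OP5: starts 5pm at or after OP9 ends 3pm → clear.
OP8: starts 6pm at or after OP9 ends 3pm → clear.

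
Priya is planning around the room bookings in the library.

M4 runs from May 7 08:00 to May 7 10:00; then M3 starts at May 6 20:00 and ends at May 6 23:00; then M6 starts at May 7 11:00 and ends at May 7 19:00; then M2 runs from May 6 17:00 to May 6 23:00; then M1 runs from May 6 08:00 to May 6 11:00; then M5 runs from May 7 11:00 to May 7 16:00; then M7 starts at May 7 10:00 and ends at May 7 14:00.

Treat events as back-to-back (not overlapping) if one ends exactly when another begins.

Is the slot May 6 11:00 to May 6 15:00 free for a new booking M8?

M1: ends May 6 11:00 at or before M8 starts May 6 11:00 → clear.
M2: starts May 6 17:00 at or after M8 ends May 6 15:00 → clear.
M3: starts May 6 20:00 at or after M8 ends May 6 15:00 → clear.
M4: starts May 7 08:00 at or after M8 ends May 6 15:00 → clear.
M7: starts May 7 10:00 at or after M8 ends May 6 15:00 → clear.
M5: starts May 7 11:00 at or after M8 ends May 6 15:00 → clear.
M6: starts May 7 11:00 at or after M8 ends May 6 15:00 → clear.

Yes — the slot is free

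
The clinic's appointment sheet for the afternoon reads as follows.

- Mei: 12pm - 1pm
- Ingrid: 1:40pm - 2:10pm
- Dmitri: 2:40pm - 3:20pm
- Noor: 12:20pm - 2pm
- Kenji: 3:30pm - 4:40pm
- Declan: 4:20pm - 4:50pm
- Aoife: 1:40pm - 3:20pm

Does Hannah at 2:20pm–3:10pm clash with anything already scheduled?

Mei: ends 1pm at or before Hannah starts 2:20pm → clear.
Noor: ends 2pm at or before Hannah starts 2:20pm → clear.
Aoife: starts 1:40pm before Hannah ends 3:10pm, and ends 3:20pm after Hannah starts 2:20pm → overlap.
Ingrid: ends 2:10pm at or before Hannah starts 2:20pm → clear.
Dmitri: starts 2:40pm before Hannah ends 3:10pm, and ends 3:20pm after Hannah starts 2:20pm → overlap.
Kenji: starts 3:30pm at or after Hannah ends 3:10pm → clear.
Declan: starts 4:20pm at or after Hannah ends 3:10pm → clear.
Hannah overlaps Aoife, Dmitri.

Yes — it overlaps Aoife, Dmitri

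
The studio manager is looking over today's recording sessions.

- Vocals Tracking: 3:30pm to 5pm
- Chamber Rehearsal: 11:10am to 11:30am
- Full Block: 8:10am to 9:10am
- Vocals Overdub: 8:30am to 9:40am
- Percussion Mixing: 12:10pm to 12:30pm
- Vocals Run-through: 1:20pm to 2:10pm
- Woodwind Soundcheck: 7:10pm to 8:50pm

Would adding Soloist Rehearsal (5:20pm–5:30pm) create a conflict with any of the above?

No — it doesn't clash with anything

Full Block: ends 9:10am at or before Soloist Rehearsal starts 5:20pm → clear.
Vocals Overdub: ends 9:40am at or before Soloist Rehearsal starts 5:20pm → clear.
Chamber Rehearsal: ends 11:30am at or before Soloist Rehearsal starts 5:20pm → clear.
Percussion Mixing: ends 12:30pm at or before Soloist Rehearsal starts 5:20pm → clear.
Vocals Run-through: ends 2:10pm at or before Soloist Rehearsal starts 5:20pm → clear.
Vocals Tracking: ends 5pm at or before Soloist Rehearsal starts 5:20pm → clear.
Woodwind Soundcheck: starts 7:10pm at or after Soloist Rehearsal ends 5:30pm → clear.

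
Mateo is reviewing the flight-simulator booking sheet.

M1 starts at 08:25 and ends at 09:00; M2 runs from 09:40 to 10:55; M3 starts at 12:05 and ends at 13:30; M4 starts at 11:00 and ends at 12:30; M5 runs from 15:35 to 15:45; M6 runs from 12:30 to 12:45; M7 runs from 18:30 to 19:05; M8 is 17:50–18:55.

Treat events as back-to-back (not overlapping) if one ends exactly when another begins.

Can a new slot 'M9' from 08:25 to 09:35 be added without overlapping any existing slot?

M1: starts 08:25 before M9 ends 09:35, and ends 09:00 after M9 starts 08:25 → overlap.
M2: starts 09:40 at or after M9 ends 09:35 → clear.
M4: starts 11:00 at or after M9 ends 09:35 → clear.
M3: starts 12:05 at or after M9 ends 09:35 → clear.
M6: starts 12:30 at or after M9 ends 09:35 → clear.
M5: starts 15:35 at or after M9 ends 09:35 → clear.
M8: starts 17:50 at or after M9 ends 09:35 → clear.
M7: starts 18:30 at or after M9 ends 09:35 → clear.
M9 overlaps M1.

No — it overlaps M1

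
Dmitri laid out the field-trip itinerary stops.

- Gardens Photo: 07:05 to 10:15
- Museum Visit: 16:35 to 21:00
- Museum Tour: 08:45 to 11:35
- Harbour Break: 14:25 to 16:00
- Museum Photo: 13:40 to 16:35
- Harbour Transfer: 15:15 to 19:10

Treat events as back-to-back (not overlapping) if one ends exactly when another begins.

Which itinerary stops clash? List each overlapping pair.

Sorted by start: Gardens Photo, Museum Tour, Museum Photo, Harbour Break, Harbour Transfer, Museum Visit.
Museum Tour starts before Gardens Photo ends → Gardens Photo and Museum Tour overlap.
Museum Photo starts after Gardens Photo ends, so Gardens Photo has no further overlaps.
Museum Photo starts after Museum Tour ends, so Museum Tour has no further overlaps.
Harbour Break starts before Museum Photo ends → Museum Photo and Harbour Break overlap.
Harbour Transfer starts before Museum Photo ends → Museum Photo and Harbour Transfer overlap.
Museum Visit starts exactly when Museum Photo ends (back-to-back, no overlap).
Harbour Transfer starts before Harbour Break ends → Harbour Break and Harbour Transfer overlap.
Museum Visit starts after Harbour Break ends.
Museum Visit starts before Harbour Transfer ends → Harbour Transfer and Museum Visit overlap.

Gardens Photo & Museum Tour, Harbour Break & Harbour Transfer, Harbour Break & Museum Photo, Harbour Transfer & Museum Photo, Harbour Transfer & Museum Visit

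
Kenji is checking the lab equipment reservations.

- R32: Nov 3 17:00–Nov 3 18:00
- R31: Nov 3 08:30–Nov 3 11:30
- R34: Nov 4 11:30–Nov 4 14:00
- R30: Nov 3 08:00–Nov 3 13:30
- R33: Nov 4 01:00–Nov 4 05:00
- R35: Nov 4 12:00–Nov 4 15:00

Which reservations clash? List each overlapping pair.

R30 & R31, R34 & R35

Check each pair: they overlap iff neither finishes before the other starts.
Sorted by start: R30, R31, R32, R33, R34, R35.
R31 starts before R30 ends → R30 and R31 overlap.
R32 starts after R30 ends, so R30 has no further overlaps.
R32 starts after R31 ends, so R31 has no further overlaps.
R33 starts after R32 ends, so R32 has no further overlaps.
R34 starts after R33 ends, so R33 has no further overlaps.
R35 starts before R34 ends → R34 and R35 overlap.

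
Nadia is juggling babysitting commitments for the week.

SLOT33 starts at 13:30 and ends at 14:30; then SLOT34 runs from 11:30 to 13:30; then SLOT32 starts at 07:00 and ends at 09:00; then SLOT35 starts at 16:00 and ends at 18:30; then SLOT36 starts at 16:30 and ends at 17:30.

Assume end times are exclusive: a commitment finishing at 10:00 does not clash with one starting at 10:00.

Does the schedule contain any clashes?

Sorted by start: SLOT32, SLOT34, SLOT33, SLOT35, SLOT36.
SLOT34 starts after SLOT32 ends; SLOT32 is clear from here.
SLOT33 starts exactly when SLOT34 ends (back-to-back, no overlap); SLOT34 is clear from here.
SLOT35 starts after SLOT33 ends; SLOT33 is clear from here.
SLOT36 starts before SLOT35 ends → SLOT35 and SLOT36 overlap.
That's a conflict, so the schedule is not conflict-free.

Yes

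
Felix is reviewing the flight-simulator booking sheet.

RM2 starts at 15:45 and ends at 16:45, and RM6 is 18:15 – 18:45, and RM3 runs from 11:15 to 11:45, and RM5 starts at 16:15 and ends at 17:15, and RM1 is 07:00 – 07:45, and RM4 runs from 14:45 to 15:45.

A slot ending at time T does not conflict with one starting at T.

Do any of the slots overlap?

Yes

Sorted by start: RM1, RM3, RM4, RM2, RM5, RM6.
RM3 starts after RM1 ends, so RM1 has no further overlaps.
RM4 starts after RM3 ends, so RM3 has no further overlaps.
RM2 starts exactly when RM4 ends (back-to-back, no overlap), so RM4 has no further overlaps.
RM5 starts before RM2 ends → RM2 and RM5 overlap.
That's a conflict, so the schedule is not conflict-free.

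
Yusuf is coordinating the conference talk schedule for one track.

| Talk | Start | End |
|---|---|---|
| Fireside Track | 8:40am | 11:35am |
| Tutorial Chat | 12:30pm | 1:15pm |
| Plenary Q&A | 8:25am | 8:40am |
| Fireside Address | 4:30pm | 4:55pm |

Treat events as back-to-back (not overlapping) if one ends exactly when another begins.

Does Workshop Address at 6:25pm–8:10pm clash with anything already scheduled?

Plenary Q&A: ends 8:40am at or before Workshop Address starts 6:25pm → clear.
Fireside Track: ends 11:35am at or before Workshop Address starts 6:25pm → clear.
Tutorial Chat: ends 1:15pm at or before Workshop Address starts 6:25pm → clear.
Fireside Address: ends 4:55pm at or before Workshop Address starts 6:25pm → clear.

No — it doesn't clash with anything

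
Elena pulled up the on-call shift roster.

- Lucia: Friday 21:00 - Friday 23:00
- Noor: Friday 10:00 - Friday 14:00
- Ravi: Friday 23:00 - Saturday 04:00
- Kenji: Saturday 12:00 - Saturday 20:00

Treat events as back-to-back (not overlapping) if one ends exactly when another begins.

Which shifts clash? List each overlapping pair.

Check each pair: they overlap iff neither finishes before the other starts.
Sorted by start: Noor, Lucia, Ravi, Kenji.
Lucia starts after Noor ends — done with Noor.
Ravi starts exactly when Lucia ends (back-to-back, no overlap) — done with Lucia.
Kenji starts after Ravi ends.

none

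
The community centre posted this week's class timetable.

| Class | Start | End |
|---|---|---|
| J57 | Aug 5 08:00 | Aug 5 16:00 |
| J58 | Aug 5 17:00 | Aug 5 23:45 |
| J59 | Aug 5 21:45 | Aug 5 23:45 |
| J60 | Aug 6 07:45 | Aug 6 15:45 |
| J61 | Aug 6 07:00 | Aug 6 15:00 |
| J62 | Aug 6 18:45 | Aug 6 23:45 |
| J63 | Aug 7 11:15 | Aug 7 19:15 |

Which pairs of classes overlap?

Sorted by start: J57, J58, J59, J61, J60, J62, J63.
J58 starts after J57 ends — done with J57.
J59 starts before J58 ends → J58 and J59 overlap.
J61 starts after J58 ends — done with J58.
J61 starts after J59 ends — done with J59.
J60 starts before J61 ends → J61 and J60 overlap.
J62 starts after J61 ends — done with J61.
J62 starts after J60 ends — done with J60.
J63 starts after J62 ends.

J58 & J59, J60 & J61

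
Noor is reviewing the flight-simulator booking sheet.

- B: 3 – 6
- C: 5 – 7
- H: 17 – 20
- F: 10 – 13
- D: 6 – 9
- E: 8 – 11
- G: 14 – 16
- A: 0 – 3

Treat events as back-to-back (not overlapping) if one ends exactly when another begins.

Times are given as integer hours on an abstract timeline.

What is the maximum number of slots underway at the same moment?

Walk through starts and ends in time order (an end at T is processed before a start at T):
0 start A → 1
3 end A → 0
3 start B → 1
5 start C → 2
6 end B → 1
6 start D → 2
7 end C → 1
8 start E → 2
9 end D → 1
10 start F → 2
11 end E → 1
13 end F → 0
14 start G → 1
16 end G → 0
17 start H → 1
20 end H → 0
Peak is 2, at 5 (B, C).

2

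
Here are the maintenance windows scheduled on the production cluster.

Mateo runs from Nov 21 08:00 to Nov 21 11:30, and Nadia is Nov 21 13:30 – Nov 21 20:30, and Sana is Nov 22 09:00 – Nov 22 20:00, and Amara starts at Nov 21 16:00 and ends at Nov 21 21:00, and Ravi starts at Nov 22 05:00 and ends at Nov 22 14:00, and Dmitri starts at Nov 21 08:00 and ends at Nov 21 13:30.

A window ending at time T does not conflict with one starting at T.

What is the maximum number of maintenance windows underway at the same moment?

2

Walk through starts and ends in time order (an end at T is processed before a start at T):
Nov 21 08:00 start Dmitri → 1
Nov 21 08:00 start Mateo → 2
Nov 21 11:30 end Mateo → 1
Nov 21 13:30 end Dmitri → 0
Nov 21 13:30 start Nadia → 1
Nov 21 16:00 start Amara → 2
Nov 21 20:30 end Nadia → 1
Nov 21 21:00 end Amara → 0
Nov 22 05:00 start Ravi → 1
Nov 22 09:00 start Sana → 2
Nov 22 14:00 end Ravi → 1
Nov 22 20:00 end Sana → 0
Peak is 2, at Nov 21 08:00 (Dmitri, Mateo).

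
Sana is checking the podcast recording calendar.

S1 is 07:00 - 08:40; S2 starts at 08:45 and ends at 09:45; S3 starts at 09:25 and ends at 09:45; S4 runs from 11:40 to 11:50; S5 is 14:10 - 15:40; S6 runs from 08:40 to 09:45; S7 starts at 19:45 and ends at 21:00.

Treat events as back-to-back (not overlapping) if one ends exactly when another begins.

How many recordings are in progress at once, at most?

3

Sort all start/end points and keep a running count:
07:00 start S1 → 1
08:40 end S1 → 0
08:40 start S6 → 1
08:45 start S2 → 2
09:25 start S3 → 3
09:45 end S2 → 2
09:45 end S3 → 1
09:45 end S6 → 0
11:40 start S4 → 1
11:50 end S4 → 0
14:10 start S5 → 1
15:40 end S5 → 0
19:45 start S7 → 1
21:00 end S7 → 0
Peak is 3, at 09:25 (S2, S3, S6).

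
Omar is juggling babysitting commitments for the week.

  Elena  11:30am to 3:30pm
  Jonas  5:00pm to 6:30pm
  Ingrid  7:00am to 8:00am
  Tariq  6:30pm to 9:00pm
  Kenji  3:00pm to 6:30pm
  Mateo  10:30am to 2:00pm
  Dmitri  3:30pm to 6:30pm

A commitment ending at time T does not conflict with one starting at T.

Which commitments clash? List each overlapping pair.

Sorted by start: Ingrid, Mateo, Elena, Kenji, Dmitri, Jonas, Tariq.
Mateo starts after Ingrid ends — done with Ingrid.
Elena starts before Mateo ends → Mateo and Elena overlap.
Kenji starts after Mateo ends — done with Mateo.
Kenji starts before Elena ends → Elena and Kenji overlap.
Dmitri starts exactly when Elena ends (back-to-back, no overlap) — done with Elena.
Dmitri starts before Kenji ends → Kenji and Dmitri overlap.
Jonas starts before Kenji ends → Kenji and Jonas overlap.
Tariq starts exactly when Kenji ends (back-to-back, no overlap).
Jonas starts before Dmitri ends → Dmitri and Jonas overlap.
Tariq starts exactly when Dmitri ends (back-to-back, no overlap).
Tariq starts exactly when Jonas ends (back-to-back, no overlap).

Dmitri & Jonas, Dmitri & Kenji, Elena & Kenji, Elena & Mateo, Jonas & Kenji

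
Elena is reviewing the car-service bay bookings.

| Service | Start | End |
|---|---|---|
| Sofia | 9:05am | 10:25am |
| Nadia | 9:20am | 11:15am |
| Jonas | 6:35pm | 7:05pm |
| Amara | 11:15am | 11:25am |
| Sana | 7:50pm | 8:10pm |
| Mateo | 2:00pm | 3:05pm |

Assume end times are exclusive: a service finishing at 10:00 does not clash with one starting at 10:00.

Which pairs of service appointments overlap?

Nadia & Sofia

Two intervals overlap when each starts before the other ends.
Sorted by start: Sofia, Nadia, Amara, Mateo, Jonas, Sana.
Nadia starts before Sofia ends → Sofia and Nadia overlap.
Amara starts after Sofia ends — done with Sofia.
Amara starts exactly when Nadia ends (back-to-back, no overlap) — done with Nadia.
Mateo starts after Amara ends — done with Amara.
Jonas starts after Mateo ends — done with Mateo.
Sana starts after Jonas ends.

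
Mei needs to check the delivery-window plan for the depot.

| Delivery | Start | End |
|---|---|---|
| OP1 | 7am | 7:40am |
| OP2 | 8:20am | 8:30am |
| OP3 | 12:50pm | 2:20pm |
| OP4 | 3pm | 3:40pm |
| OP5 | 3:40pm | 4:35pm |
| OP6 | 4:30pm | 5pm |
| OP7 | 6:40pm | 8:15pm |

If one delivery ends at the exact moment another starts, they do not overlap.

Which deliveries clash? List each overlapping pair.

OP5 & OP6

Sorted by start: OP1, OP2, OP3, OP4, OP5, OP6, OP7.
OP2 starts after OP1 ends, so OP1 has no further overlaps.
OP3 starts after OP2 ends, so OP2 has no further overlaps.
OP4 starts after OP3 ends, so OP3 has no further overlaps.
OP5 starts exactly when OP4 ends (back-to-back, no overlap), so OP4 has no further overlaps.
OP6 starts before OP5 ends → OP5 and OP6 overlap.
OP7 starts after OP5 ends.
OP7 starts after OP6 ends.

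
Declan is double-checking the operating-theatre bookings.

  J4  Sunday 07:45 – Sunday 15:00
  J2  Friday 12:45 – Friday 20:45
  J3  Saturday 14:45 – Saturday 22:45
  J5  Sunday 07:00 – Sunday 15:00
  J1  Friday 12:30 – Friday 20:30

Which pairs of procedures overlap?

J1 & J2, J4 & J5

Sorted by start: J1, J2, J3, J5, J4.
J2 starts before J1 ends → J1 and J2 overlap.
J3 starts after J1 ends, so nothing later overlaps J1 either.
J3 starts after J2 ends, so nothing later overlaps J2 either.
J5 starts after J3 ends, so nothing later overlaps J3 either.
J4 starts before J5 ends → J5 and J4 overlap.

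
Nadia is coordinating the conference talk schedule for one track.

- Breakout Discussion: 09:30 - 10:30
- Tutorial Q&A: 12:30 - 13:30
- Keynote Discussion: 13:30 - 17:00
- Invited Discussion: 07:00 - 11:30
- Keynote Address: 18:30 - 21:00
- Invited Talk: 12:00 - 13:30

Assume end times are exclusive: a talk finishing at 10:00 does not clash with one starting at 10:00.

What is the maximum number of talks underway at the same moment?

2

Sweep the timeline, counting +1 at each start and −1 at each end (ends before starts at a tie):
07:00 start Invited Discussion → 1
09:30 start Breakout Discussion → 2
10:30 end Breakout Discussion → 1
11:30 end Invited Discussion → 0
12:00 start Invited Talk → 1
12:30 start Tutorial Q&A → 2
13:30 end Invited Talk → 1
13:30 end Tutorial Q&A → 0
13:30 start Keynote Discussion → 1
17:00 end Keynote Discussion → 0
18:30 start Keynote Address → 1
21:00 end Keynote Address → 0
Peak is 2, at 09:30 (Breakout Discussion, Invited Discussion).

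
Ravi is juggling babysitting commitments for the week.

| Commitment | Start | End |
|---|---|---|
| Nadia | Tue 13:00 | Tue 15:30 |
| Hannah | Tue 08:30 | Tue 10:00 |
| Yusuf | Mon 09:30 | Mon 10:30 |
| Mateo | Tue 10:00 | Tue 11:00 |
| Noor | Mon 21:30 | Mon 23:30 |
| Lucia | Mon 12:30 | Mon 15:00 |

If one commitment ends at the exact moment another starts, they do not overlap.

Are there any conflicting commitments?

Check each pair: they overlap iff neither finishes before the other starts.
Sorted by start: Yusuf, Lucia, Noor, Hannah, Mateo, Nadia.
Lucia starts after Yusuf ends, so nothing later overlaps Yusuf either.
Noor starts after Lucia ends, so nothing later overlaps Lucia either.
Hannah starts after Noor ends, so nothing later overlaps Noor either.
Mateo starts exactly when Hannah ends (back-to-back, no overlap), so nothing later overlaps Hannah either.
Nadia starts after Mateo ends.
Every pair is clear; the schedule has no overlaps.

No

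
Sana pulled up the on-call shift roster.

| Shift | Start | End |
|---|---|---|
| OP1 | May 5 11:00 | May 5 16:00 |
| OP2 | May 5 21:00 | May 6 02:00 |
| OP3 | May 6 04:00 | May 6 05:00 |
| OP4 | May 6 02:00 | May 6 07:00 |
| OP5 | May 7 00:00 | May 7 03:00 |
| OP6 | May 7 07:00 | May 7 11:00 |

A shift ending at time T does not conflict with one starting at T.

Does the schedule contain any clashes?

Yes

Sorted by start: OP1, OP2, OP4, OP3, OP5, OP6.
OP2 starts after OP1 ends, so nothing later overlaps OP1 either.
OP4 starts exactly when OP2 ends (back-to-back, no overlap), so nothing later overlaps OP2 either.
OP3 starts before OP4 ends → OP4 and OP3 overlap.
That's a conflict, so the schedule is not conflict-free.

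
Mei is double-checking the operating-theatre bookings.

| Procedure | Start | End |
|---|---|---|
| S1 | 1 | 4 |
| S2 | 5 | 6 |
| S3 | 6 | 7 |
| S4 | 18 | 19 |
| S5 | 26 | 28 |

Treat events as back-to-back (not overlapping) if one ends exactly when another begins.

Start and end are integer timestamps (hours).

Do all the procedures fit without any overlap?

Two intervals overlap when each starts before the other ends.
Sorted by start: S1, S2, S3, S4, S5.
S2 starts after S1 ends — done with S1.
S3 starts exactly when S2 ends (back-to-back, no overlap) — done with S2.
S4 starts after S3 ends — done with S3.
S5 starts after S4 ends.
Every pair is clear; the schedule has no overlaps.

Yes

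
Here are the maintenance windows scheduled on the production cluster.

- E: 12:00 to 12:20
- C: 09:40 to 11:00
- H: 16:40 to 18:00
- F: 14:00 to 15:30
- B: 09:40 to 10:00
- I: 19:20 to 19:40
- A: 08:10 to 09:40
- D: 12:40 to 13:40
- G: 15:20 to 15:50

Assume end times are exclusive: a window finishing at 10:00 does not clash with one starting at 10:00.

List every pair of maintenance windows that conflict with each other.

B & C, F & G

Check each pair: they overlap iff neither finishes before the other starts.
Sorted by start: A, B, C, E, D, F, G, H, I.
B starts exactly when A ends (back-to-back, no overlap), so A has no further overlaps.
C starts before B ends → B and C overlap.
E starts after B ends, so B has no further overlaps.
E starts after C ends, so C has no further overlaps.
D starts after E ends, so E has no further overlaps.
F starts after D ends, so D has no further overlaps.
G starts before F ends → F and G overlap.
H starts after F ends, so F has no further overlaps.
H starts after G ends, so G has no further overlaps.
I starts after H ends.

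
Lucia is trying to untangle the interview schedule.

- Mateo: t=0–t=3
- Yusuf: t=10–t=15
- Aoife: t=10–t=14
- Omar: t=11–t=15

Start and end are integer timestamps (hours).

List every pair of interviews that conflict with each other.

Check each pair: they overlap iff neither finishes before the other starts.
Sorted by start: Mateo, Yusuf, Aoife, Omar.
Yusuf starts after Mateo ends — done with Mateo.
Aoife starts before Yusuf ends → Yusuf and Aoife overlap.
Omar starts before Yusuf ends → Yusuf and Omar overlap.
Omar starts before Aoife ends → Aoife and Omar overlap.

Aoife & Omar, Aoife & Yusuf, Omar & Yusuf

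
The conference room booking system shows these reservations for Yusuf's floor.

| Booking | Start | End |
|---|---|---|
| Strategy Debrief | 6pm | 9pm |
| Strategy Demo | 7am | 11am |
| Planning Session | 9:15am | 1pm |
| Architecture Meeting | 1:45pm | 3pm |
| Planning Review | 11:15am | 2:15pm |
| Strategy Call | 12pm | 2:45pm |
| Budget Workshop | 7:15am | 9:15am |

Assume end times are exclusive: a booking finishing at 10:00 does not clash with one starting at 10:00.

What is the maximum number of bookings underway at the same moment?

Sort all start/end points and keep a running count:
7am start Strategy Demo → 1
7:15am start Budget Workshop → 2
9:15am end Budget Workshop → 1
9:15am start Planning Session → 2
11am end Strategy Demo → 1
11:15am start Planning Review → 2
12pm start Strategy Call → 3
1pm end Planning Session → 2
1:45pm start Architecture Meeting → 3
2:15pm end Planning Review → 2
2:45pm end Strategy Call → 1
3pm end Architecture Meeting → 0
6pm start Strategy Debrief → 1
9pm end Strategy Debrief → 0
Peak is 3, at 12pm (Planning Review, Planning Session, Strategy Call).

3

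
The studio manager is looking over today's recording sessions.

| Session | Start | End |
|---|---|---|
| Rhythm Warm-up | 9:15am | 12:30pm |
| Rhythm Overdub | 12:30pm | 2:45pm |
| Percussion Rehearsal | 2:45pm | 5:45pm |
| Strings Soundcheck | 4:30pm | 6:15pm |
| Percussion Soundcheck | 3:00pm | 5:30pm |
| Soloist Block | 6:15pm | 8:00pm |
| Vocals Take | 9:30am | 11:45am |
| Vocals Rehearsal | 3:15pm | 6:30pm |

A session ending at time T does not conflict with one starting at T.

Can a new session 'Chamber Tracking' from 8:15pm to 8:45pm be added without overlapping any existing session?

Yes — the slot is free

Rhythm Warm-up: ends 12:30pm at or before Chamber Tracking starts 8:15pm → clear.
Vocals Take: ends 11:45am at or before Chamber Tracking starts 8:15pm → clear.
Rhythm Overdub: ends 2:45pm at or before Chamber Tracking starts 8:15pm → clear.
Percussion Rehearsal: ends 5:45pm at or before Chamber Tracking starts 8:15pm → clear.
Percussion Soundcheck: ends 5:30pm at or before Chamber Tracking starts 8:15pm → clear.
Vocals Rehearsal: ends 6:30pm at or before Chamber Tracking starts 8:15pm → clear.
Strings Soundcheck: ends 6:15pm at or before Chamber Tracking starts 8:15pm → clear.
Soloist Block: ends 8:00pm at or before Chamber Tracking starts 8:15pm → clear.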